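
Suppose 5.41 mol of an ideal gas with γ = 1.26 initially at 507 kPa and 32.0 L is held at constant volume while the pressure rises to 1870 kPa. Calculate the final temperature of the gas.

1330 K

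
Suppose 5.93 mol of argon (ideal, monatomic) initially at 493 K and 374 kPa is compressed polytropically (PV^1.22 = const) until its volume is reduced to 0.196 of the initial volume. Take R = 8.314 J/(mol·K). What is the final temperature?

V₁ = nRT₁/P₁ = 5.93×8.314×493/374 = 65.0 L.
Polytropic n=1.22: T₂ = T₁(V₁/V₂)^(n−1) = 493×(5.10)^0.22 = 706 K; P₂ = P₁(V₁/V₂)^n = 2730 kPa.

706 K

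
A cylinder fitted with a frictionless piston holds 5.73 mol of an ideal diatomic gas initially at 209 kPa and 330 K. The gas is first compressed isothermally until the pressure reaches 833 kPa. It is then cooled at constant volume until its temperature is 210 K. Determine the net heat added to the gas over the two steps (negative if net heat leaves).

-36000 J

V₁ = nRT₁/P₁ = 5.73×8.314×330/209 = 75.2 L.
Step 1 — Isothermal: T stays 330 K; PV = const ⇒ V₂ = 18.9 L, P₂ = 833 kPa.
ΔU = 0 (ideal gas, T constant).
W = nRT ln(V₂/V₁) = 5.73×8.314×330×ln(0.251) = -21700 J.
Q = ΔU + W = -21700 J.
State after step 1: P = 833 kPa, V = 18.9 L, T = 330 K.
Step 2 — Isochoric: V stays 18.9 L; P/T = const ⇒ T₂ = 210 K, P₂ = 530 kPa.
W = 0 (no volume change).
ΔU = nCvΔT = 5.73×20.8×(210−330) = -14300 J.
Q = ΔU = -14300 J.
Net over both steps: W = -21700 J, Q = -36000 J, ΔU = -14300 J.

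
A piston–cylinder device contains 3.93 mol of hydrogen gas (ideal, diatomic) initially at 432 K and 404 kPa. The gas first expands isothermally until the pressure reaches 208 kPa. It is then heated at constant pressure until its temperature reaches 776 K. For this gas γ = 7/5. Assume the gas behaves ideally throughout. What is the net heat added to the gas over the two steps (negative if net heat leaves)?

V₁ = nRT₁/P₁ = 3.93×8.314×432/404 = 34.9 L.
Step 1 — Isothermal: T stays 432 K; PV = const ⇒ V₂ = 67.9 L, P₂ = 208 kPa.
ΔU = 0 (ideal gas, T constant).
W = nRT ln(V₂/V₁) = 3.93×8.314×432×ln(1.94) = 9370 J.
Q = ΔU + W = 9370 J.
State after step 1: P = 208 kPa, V = 67.9 L, T = 432 K.
Step 2 — Isobaric: P stays 208 kPa; V/T = const ⇒ T₂ = 776 K, V₂ = 122 L.
W = PΔV = 208×(122−67.9) kPa·L = 11200 J.
ΔU = nCvΔT = 3.93×20.8×(776−432) = 28100 J.
Q = ΔU + W = nCpΔT = 39300 J.
Net over both steps: W = 20600 J, Q = 48700 J, ΔU = 28100 J.

48700 J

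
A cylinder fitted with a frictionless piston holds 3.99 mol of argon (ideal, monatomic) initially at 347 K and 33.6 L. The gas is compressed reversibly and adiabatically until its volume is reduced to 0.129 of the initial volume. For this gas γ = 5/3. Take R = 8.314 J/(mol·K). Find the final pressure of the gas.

10400 kPa

P₁ = nRT₁/V₁ = 3.99×8.314×347/33.6 = 343 kPa.
Adiabatic: TV^(γ−1) = const ⇒ T₂ = 347×(7.75)^0.667 = 1360 K; PV^γ = const ⇒ P₂ = 10400 kPa.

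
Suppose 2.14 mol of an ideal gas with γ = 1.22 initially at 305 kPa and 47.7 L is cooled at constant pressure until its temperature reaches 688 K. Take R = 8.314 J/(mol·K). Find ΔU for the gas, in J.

-10500 J

T₁ = P₁V₁/(nR) = 305×47.7/(2.14×8.314) = 818 K.
Isobaric: P stays 305 kPa; V/T = const ⇒ T₂ = 688 K, V₂ = 40.1 L.
For an ideal gas ΔU = nCvΔT with Cv = R/(γ−1) = 37.8 J/(mol·K).
ΔU = 2.14×37.8×(688−818) = -10500 J.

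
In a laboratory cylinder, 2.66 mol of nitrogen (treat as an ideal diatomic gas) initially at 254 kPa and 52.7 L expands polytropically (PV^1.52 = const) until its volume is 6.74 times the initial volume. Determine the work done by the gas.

16200 J

T₁ = P₁V₁/(nR) = 254×52.7/(2.66×8.314) = 605 K.
Polytropic n=1.52: T₂ = T₁(V₁/V₂)^(n−1) = 605×(0.148)^0.52 = 224 K; P₂ = P₁(V₁/V₂)^n = 14.0 kPa.
W = (P₁V₁−P₂V₂)/(n−1) = (254×52.7−14.0×355)/0.52 = 16200 J.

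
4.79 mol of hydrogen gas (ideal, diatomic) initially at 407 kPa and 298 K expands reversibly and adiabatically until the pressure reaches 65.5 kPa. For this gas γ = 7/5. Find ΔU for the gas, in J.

V₁ = nRT₁/P₁ = 4.79×8.314×298/407 = 29.2 L.
Adiabatic: T₂/T₁ = (P₂/P₁)^((γ−1)/γ) ⇒ T₂ = 298×(0.161)^0.286 = 177 K; V₂ = 108 L.
For an ideal gas ΔU = nCvΔT with Cv = (5/2)R = 20.8 J/(mol·K).
ΔU = 4.79×20.8×(177−298) = -12100 J.

-12100 J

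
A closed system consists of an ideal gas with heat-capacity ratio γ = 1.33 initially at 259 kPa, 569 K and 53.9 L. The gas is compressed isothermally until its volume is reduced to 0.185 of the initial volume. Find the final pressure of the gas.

Isothermal: T stays 569 K; PV = const ⇒ V₂ = 9.97 L, P₂ = 1400 kPa.

1400 kPa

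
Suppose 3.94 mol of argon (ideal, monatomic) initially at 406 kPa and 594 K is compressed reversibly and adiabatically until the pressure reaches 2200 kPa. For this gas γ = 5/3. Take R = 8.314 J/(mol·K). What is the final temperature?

V₁ = nRT₁/P₁ = 3.94×8.314×594/406 = 47.9 L.
Adiabatic: T₂/T₁ = (P₂/P₁)^((γ−1)/γ) ⇒ T₂ = 594×(5.42)^0.400 = 1170 K; V₂ = 17.4 L.

1170 K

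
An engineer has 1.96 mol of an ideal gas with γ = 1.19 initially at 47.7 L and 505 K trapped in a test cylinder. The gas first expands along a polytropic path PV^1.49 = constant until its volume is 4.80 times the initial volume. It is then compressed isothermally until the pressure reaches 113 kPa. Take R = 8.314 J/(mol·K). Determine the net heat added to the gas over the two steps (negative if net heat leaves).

P₁ = nRT₁/V₁ = 1.96×8.314×505/47.7 = 173 kPa.
Step 1 — Polytropic n=1.49: T₂ = T₁(V₁/V₂)^(n−1) = 505×(0.208)^0.49 = 234 K; P₂ = P₁(V₁/V₂)^n = 16.7 kPa.
W = (P₁V₁−P₂V₂)/(n−1) = (173×47.7−16.7×229)/0.49 = 9010 J.
ΔU = nCvΔT = 1.96×43.8×(234−505) = -23200 J.
Q = ΔU + W = -14200 J.
State after step 1: P = 16.7 kPa, V = 229 L, T = 234 K.
Step 2 — Isothermal: T stays 234 K; PV = const ⇒ V₂ = 33.8 L, P₂ = 113 kPa.
ΔU = 0 (ideal gas, T constant).
W = nRT ln(V₂/V₁) = 1.96×8.314×234×ln(0.147) = -7300 J.
Q = ΔU + W = -7300 J.
Net over both steps: W = 1700 J, Q = -21500 J, ΔU = -23200 J.

-21500 J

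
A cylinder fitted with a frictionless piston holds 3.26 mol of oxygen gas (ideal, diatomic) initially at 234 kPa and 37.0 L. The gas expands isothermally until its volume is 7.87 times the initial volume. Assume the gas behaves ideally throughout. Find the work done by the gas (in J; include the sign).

T₁ = P₁V₁/(nR) = 234×37.0/(3.26×8.314) = 319 K.
Isothermal: T stays 319 K; PV = const ⇒ V₂ = 291 L, P₂ = 29.7 kPa.
W = nRT ln(V₂/V₁) = 3.26×8.314×319×ln(7.87) = 17900 J.

17900 J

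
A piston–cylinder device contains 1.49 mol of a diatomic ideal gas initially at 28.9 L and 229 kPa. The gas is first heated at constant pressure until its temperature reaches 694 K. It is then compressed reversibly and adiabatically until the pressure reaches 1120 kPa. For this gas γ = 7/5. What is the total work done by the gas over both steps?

T₁ = P₁V₁/(nR) = 229×28.9/(1.49×8.314) = 534 K.
Step 1 — Isobaric: P stays 229 kPa; V/T = const ⇒ T₂ = 694 K, V₂ = 37.5 L.
W = PΔV = 229×(37.5−28.9) kPa·L = 1980 J.
ΔU = nCvΔT = 1.49×20.8×(694−534) = 4950 J.
Q = ΔU + W = nCpΔT = 6930 J.
State after step 1: P = 229 kPa, V = 37.5 L, T = 694 K.
Step 2 — Adiabatic: T₂/T₁ = (P₂/P₁)^((γ−1)/γ) ⇒ T₂ = 694×(4.89)^0.286 = 1090 K; V₂ = 12.1 L.
ΔU = nCvΔT = 1.49×20.8×(1090−694) = 12300 J.
Q = 0 for an adiabatic process, so W = −ΔU = -12300 J.
Net over both steps: W = -10400 J, Q = 6930 J, ΔU = 17300 J.

-10400 J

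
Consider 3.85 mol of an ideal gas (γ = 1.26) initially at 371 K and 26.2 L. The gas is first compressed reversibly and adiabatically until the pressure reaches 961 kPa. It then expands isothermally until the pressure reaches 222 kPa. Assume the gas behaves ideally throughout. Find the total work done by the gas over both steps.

P₁ = nRT₁/V₁ = 3.85×8.314×371/26.2 = 453 kPa.
Step 1 — Adiabatic: T₂/T₁ = (P₂/P₁)^((γ−1)/γ) ⇒ T₂ = 371×(2.12)^0.206 = 433 K; V₂ = 14.4 L.
ΔU = nCvΔT = 3.85×32.0×(433−371) = 7660 J.
Q = 0 for an adiabatic process, so W = −ΔU = -7660 J.
State after step 1: P = 961 kPa, V = 14.4 L, T = 433 K.
Step 2 — Isothermal: T stays 433 K; PV = const ⇒ V₂ = 62.5 L, P₂ = 222 kPa.
ΔU = 0 (ideal gas, T constant).
W = nRT ln(V₂/V₁) = 3.85×8.314×433×ln(4.33) = 20300 J.
Q = ΔU + W = 20300 J.
Net over both steps: W = 12700 J, Q = 20300 J, ΔU = 7660 J.

12700 J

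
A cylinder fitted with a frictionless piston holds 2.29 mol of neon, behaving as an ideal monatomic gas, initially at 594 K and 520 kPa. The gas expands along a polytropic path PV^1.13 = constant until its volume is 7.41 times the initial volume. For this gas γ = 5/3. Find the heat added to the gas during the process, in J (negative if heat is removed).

V₁ = nRT₁/P₁ = 2.29×8.314×594/520 = 21.7 L.
Polytropic n=1.13: T₂ = T₁(V₁/V₂)^(n−1) = 594×(0.135)^0.13 = 458 K; P₂ = P₁(V₁/V₂)^n = 54.1 kPa.
W = (P₁V₁−P₂V₂)/(n−1) = (520×21.7−54.1×161)/0.13 = 19900 J.
ΔU = nCvΔT = 2.29×12.5×(458−594) = -3890 J.
Q = ΔU + W = 16100 J.

16100 J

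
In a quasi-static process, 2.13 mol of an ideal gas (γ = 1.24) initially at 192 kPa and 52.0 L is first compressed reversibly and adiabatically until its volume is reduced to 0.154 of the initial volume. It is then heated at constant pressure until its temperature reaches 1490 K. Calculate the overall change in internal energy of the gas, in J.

68300 J

T₁ = P₁V₁/(nR) = 192×52.0/(2.13×8.314) = 564 K.
Step 1 — Adiabatic: TV^(γ−1) = const ⇒ T₂ = 564×(6.49)^0.240 = 883 K; PV^γ = const ⇒ P₂ = 1950 kPa.
ΔU = nCvΔT = 2.13×34.6×(883−564) = 23600 J.
Q = 0 for an adiabatic process, so W = −ΔU = -23600 J.
State after step 1: P = 1950 kPa, V = 8.01 L, T = 883 K.
Step 2 — Isobaric: P stays 1950 kPa; V/T = const ⇒ T₂ = 1490 K, V₂ = 13.5 L.
W = PΔV = 1950×(13.5−8.01) kPa·L = 10700 J.
ΔU = nCvΔT = 2.13×34.6×(1490−883) = 44800 J.
Q = ΔU + W = nCpΔT = 55500 J.
Net over both steps: W = -12800 J, Q = 55500 J, ΔU = 68300 J.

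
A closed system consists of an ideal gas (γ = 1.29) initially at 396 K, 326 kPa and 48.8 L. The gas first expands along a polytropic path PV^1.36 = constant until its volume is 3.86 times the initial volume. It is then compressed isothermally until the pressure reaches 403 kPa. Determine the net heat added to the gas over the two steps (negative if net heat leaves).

n = P₁V₁/(RT₁) = 326×48.8/(8.314×396) = 4.83 mol.
Step 1 — Polytropic n=1.36: T₂ = T₁(V₁/V₂)^(n−1) = 396×(0.259)^0.36 = 244 K; P₂ = P₁(V₁/V₂)^n = 51.9 kPa.
W = (P₁V₁−P₂V₂)/(n−1) = (326×48.8−51.9×188)/0.36 = 17000 J.
ΔU = nCvΔT = 4.83×28.7×(244−396) = -21100 J.
Q = ΔU + W = -4110 J.
State after step 1: P = 51.9 kPa, V = 188 L, T = 244 K.
Step 2 — Isothermal: T stays 244 K; PV = const ⇒ V₂ = 24.3 L, P₂ = 403 kPa.
ΔU = 0 (ideal gas, T constant).
W = nRT ln(V₂/V₁) = 4.83×8.314×244×ln(0.129) = -20000 J.
Q = ΔU + W = -20000 J.
Net over both steps: W = -3030 J, Q = -24200 J, ΔU = -21100 J.

-24200 J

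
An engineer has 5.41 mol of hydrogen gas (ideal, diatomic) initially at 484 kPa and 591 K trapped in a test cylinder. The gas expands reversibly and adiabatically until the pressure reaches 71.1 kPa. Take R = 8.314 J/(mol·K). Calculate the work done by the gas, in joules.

28000 J

V₁ = nRT₁/P₁ = 5.41×8.314×591/484 = 54.9 L.
Adiabatic: T₂/T₁ = (P₂/P₁)^((γ−1)/γ) ⇒ T₂ = 591×(0.147)^0.286 = 342 K; V₂ = 216 L.
ΔU = nCvΔT = 5.41×20.8×(342−591) = -28000 J.
Q = 0 for an adiabatic process, so W = −ΔU = 28000 J.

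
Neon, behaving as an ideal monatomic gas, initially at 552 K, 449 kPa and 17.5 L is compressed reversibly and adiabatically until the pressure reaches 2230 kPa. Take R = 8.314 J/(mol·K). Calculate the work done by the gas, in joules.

-10600 J

n = P₁V₁/(RT₁) = 449×17.5/(8.314×552) = 1.71 mol.
Adiabatic: T₂/T₁ = (P₂/P₁)^((γ−1)/γ) ⇒ T₂ = 552×(4.97)^0.400 = 1050 K; V₂ = 6.69 L.
ΔU = nCvΔT = 1.71×12.5×(1050−552) = 10600 J.
Q = 0 for an adiabatic process, so W = −ΔU = -10600 J.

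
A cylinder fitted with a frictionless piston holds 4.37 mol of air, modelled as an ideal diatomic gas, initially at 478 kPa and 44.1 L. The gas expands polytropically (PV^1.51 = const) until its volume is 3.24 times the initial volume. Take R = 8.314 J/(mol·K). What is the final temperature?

T₁ = P₁V₁/(nR) = 478×44.1/(4.37×8.314) = 580 K.
Polytropic n=1.51: T₂ = T₁(V₁/V₂)^(n−1) = 580×(0.309)^0.51 = 319 K; P₂ = P₁(V₁/V₂)^n = 81.0 kPa.

319 K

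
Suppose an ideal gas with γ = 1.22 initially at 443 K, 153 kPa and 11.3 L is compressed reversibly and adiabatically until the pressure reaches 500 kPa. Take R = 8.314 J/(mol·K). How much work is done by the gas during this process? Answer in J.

n = P₁V₁/(RT₁) = 153×11.3/(8.314×443) = 0.469 mol.
Adiabatic: T₂/T₁ = (P₂/P₁)^((γ−1)/γ) ⇒ T₂ = 443×(3.27)^0.180 = 548 K; V₂ = 4.28 L.
ΔU = nCvΔT = 0.469×37.8×(548−443) = 1870 J.
Q = 0 for an adiabatic process, so W = −ΔU = -1870 J.

-1870 J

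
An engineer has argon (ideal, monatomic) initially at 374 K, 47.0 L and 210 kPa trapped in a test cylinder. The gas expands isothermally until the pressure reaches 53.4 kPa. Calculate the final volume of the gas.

Isothermal: T stays 374 K; PV = const ⇒ V₂ = 185 L, P₂ = 53.4 kPa.

185 L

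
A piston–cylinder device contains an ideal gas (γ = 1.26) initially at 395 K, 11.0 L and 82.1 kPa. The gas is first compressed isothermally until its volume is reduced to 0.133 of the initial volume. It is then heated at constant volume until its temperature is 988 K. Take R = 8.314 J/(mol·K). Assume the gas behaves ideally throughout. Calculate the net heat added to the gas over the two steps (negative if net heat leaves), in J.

3390 J

n = P₁V₁/(RT₁) = 82.1×11.0/(8.314×395) = 0.275 mol.
Step 1 — Isothermal: T stays 395 K; PV = const ⇒ V₂ = 1.46 L, P₂ = 617 kPa.
ΔU = 0 (ideal gas, T constant).
W = nRT ln(V₂/V₁) = 0.275×8.314×395×ln(0.133) = -1820 J.
Q = ΔU + W = -1820 J.
State after step 1: P = 617 kPa, V = 1.46 L, T = 395 K.
Step 2 — Isochoric: V stays 1.46 L; P/T = const ⇒ T₂ = 988 K, P₂ = 1540 kPa.
W = 0 (no volume change).
ΔU = nCvΔT = 0.275×32.0×(988−395) = 5210 J.
Q = ΔU = 5210 J.
Net over both steps: W = -1820 J, Q = 3390 J, ΔU = 5210 J.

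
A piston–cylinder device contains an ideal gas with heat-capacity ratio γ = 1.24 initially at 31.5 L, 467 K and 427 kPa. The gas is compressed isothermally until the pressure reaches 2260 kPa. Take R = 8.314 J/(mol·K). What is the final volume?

Isothermal: T stays 467 K; PV = const ⇒ V₂ = 5.95 L, P₂ = 2260 kPa.

5.95 L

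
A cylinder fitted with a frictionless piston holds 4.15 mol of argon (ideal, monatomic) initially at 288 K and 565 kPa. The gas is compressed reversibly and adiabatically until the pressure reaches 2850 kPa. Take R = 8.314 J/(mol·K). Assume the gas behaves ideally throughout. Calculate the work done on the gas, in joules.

V₁ = nRT₁/P₁ = 4.15×8.314×288/565 = 17.6 L.
Adiabatic: T₂/T₁ = (P₂/P₁)^((γ−1)/γ) ⇒ T₂ = 288×(5.04)^0.400 = 550 K; V₂ = 6.66 L.
ΔU = nCvΔT = 4.15×12.5×(550−288) = 13600 J.
Q = 0 for an adiabatic process, so W = −ΔU = -13600 J.
Work done on the gas = −W_by = 13600 J.

13600 J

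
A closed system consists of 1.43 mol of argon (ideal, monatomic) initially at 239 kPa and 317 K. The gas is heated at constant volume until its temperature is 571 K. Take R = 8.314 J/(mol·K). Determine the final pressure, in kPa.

431 kPa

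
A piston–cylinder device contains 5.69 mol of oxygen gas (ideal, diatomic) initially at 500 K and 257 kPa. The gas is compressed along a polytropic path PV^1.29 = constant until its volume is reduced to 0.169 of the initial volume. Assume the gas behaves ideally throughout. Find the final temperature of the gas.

V₁ = nRT₁/P₁ = 5.69×8.314×500/257 = 92.0 L.
Polytropic n=1.29: T₂ = T₁(V₁/V₂)^(n−1) = 500×(5.92)^0.29 = 837 K; P₂ = P₁(V₁/V₂)^n = 2550 kPa.

837 K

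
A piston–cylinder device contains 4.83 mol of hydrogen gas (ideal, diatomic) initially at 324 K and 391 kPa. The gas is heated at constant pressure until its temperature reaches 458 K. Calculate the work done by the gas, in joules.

V₁ = nRT₁/P₁ = 4.83×8.314×324/391 = 33.3 L.
Isobaric: P stays 391 kPa; V/T = const ⇒ T₂ = 458 K, V₂ = 47.0 L.
W = PΔV = 391×(47.0−33.3) kPa·L = 5380 J.

5380 J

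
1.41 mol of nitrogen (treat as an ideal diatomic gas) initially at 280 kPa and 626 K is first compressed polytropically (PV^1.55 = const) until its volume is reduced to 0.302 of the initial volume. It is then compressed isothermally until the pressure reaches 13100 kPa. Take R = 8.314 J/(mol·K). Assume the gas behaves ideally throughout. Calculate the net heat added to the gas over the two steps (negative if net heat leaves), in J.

-23500 J

V₁ = nRT₁/P₁ = 1.41×8.314×626/280 = 26.2 L.
Step 1 — Polytropic n=1.55: T₂ = T₁(V₁/V₂)^(n−1) = 626×(3.31)^0.55 = 1210 K; P₂ = P₁(V₁/V₂)^n = 1790 kPa.
W = (P₁V₁−P₂V₂)/(n−1) = (280×26.2−1790×7.92)/0.55 = -12400 J.
ΔU = nCvΔT = 1.41×20.8×(1210−626) = 17100 J.
Q = ΔU + W = 4660 J.
State after step 1: P = 1790 kPa, V = 7.92 L, T = 1210 K.
Step 2 — Isothermal: T stays 1210 K; PV = const ⇒ V₂ = 1.08 L, P₂ = 13100 kPa.
ΔU = 0 (ideal gas, T constant).
W = nRT ln(V₂/V₁) = 1.41×8.314×1210×ln(0.137) = -28200 J.
Q = ΔU + W = -28200 J.
Net over both steps: W = -40600 J, Q = -23500 J, ΔU = 17100 J.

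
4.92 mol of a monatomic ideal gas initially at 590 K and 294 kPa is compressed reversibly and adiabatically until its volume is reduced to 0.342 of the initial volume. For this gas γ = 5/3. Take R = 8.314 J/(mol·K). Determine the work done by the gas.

-37800 J

V₁ = nRT₁/P₁ = 4.92×8.314×590/294 = 82.1 L.
Adiabatic: TV^(γ−1) = const ⇒ T₂ = 590×(2.92)^0.667 = 1210 K; PV^γ = const ⇒ P₂ = 1760 kPa.
ΔU = nCvΔT = 4.92×12.5×(1210−590) = 37800 J.
Q = 0 for an adiabatic process, so W = −ΔU = -37800 J.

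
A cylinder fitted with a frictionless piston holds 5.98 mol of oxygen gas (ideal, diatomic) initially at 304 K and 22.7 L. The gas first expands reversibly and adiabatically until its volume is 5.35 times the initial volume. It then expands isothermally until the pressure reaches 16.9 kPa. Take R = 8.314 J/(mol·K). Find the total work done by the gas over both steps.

P₁ = nRT₁/V₁ = 5.98×8.314×304/22.7 = 666 kPa.
Step 1 — Adiabatic: TV^(γ−1) = const ⇒ T₂ = 304×(0.187)^0.400 = 155 K; PV^γ = const ⇒ P₂ = 63.6 kPa.
ΔU = nCvΔT = 5.98×20.8×(155−304) = -18500 J.
Q = 0 for an adiabatic process, so W = −ΔU = 18500 J.
State after step 1: P = 63.6 kPa, V = 121 L, T = 155 K.
Step 2 — Isothermal: T stays 155 K; PV = const ⇒ V₂ = 457 L, P₂ = 16.9 kPa.
ΔU = 0 (ideal gas, T constant).
W = nRT ln(V₂/V₁) = 5.98×8.314×155×ln(3.77) = 10200 J.
Q = ΔU + W = 10200 J.
Net over both steps: W = 28700 J, Q = 10200 J, ΔU = -18500 J.

28700 J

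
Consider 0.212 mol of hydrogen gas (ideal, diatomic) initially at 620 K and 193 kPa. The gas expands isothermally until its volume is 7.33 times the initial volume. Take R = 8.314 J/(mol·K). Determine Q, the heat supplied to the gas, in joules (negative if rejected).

V₁ = nRT₁/P₁ = 0.212×8.314×620/193 = 5.66 L.
Isothermal: T stays 620 K; PV = const ⇒ V₂ = 41.5 L, P₂ = 26.3 kPa.
ΔU = 0 (ideal gas, T constant).
W = nRT ln(V₂/V₁) = 0.212×8.314×620×ln(7.33) = 2180 J.
Q = ΔU + W = 2180 J.

2180 J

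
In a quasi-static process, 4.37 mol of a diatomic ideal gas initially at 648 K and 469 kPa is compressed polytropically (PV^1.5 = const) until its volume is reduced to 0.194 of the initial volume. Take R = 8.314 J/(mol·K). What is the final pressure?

V₁ = nRT₁/P₁ = 4.37×8.314×648/469 = 50.2 L.
Polytropic n=1.5: T₂ = T₁(V₁/V₂)^(n−1) = 648×(5.15)^0.50 = 1470 K; P₂ = P₁(V₁/V₂)^n = 5490 kPa.

5490 kPa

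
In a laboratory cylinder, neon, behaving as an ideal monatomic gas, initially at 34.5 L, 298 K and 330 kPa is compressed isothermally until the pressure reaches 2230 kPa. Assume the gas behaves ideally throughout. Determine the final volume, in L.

Isothermal: T stays 298 K; PV = const ⇒ V₂ = 5.11 L, P₂ = 2230 kPa.

5.11 L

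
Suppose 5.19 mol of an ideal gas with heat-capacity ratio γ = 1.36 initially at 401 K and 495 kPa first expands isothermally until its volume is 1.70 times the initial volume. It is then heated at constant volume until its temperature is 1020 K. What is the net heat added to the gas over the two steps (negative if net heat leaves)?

83400 J

V₁ = nRT₁/P₁ = 5.19×8.314×401/495 = 35.0 L.
Step 1 — Isothermal: T stays 401 K; PV = const ⇒ V₂ = 59.4 L, P₂ = 291 kPa.
ΔU = 0 (ideal gas, T constant).
W = nRT ln(V₂/V₁) = 5.19×8.314×401×ln(1.70) = 9180 J.
Q = ΔU + W = 9180 J.
State after step 1: P = 291 kPa, V = 59.4 L, T = 401 K.
Step 2 — Isochoric: V stays 59.4 L; P/T = const ⇒ T₂ = 1020 K, P₂ = 741 kPa.
W = 0 (no volume change).
ΔU = nCvΔT = 5.19×23.1×(1020−401) = 74200 J.
Q = ΔU = 74200 J.
Net over both steps: W = 9180 J, Q = 83400 J, ΔU = 74200 J.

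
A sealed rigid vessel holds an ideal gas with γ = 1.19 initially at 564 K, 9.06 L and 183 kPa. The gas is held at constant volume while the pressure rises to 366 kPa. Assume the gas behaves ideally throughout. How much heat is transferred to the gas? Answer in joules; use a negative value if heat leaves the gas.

8730 J

n = P₁V₁/(RT₁) = 183×9.06/(8.314×564) = 0.354 mol.
Isochoric: V stays 9.06 L; P/T = const ⇒ T₂ = 1130 K, P₂ = 366 kPa.
W = 0 (no volume change).
ΔU = nCvΔT = 0.354×43.8×(1130−564) = 8730 J.
Q = ΔU = 8730 J.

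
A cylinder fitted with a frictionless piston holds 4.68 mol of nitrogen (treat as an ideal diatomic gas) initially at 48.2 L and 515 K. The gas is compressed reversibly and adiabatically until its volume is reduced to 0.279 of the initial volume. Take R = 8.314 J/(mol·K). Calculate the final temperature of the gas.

858 K

P₁ = nRT₁/V₁ = 4.68×8.314×515/48.2 = 416 kPa.
Adiabatic: TV^(γ−1) = const ⇒ T₂ = 515×(3.58)^0.400 = 858 K; PV^γ = const ⇒ P₂ = 2480 kPa.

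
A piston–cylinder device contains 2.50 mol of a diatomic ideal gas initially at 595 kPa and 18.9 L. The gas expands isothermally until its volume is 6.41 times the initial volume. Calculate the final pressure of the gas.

T₁ = P₁V₁/(nR) = 595×18.9/(2.50×8.314) = 541 K.
Isothermal: T stays 541 K; PV = const ⇒ V₂ = 121 L, P₂ = 92.8 kPa.

92.8 kPa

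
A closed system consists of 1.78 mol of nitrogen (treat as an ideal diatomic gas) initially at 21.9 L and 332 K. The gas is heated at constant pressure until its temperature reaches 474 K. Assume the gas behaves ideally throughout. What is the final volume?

31.3 L

P₁ = nRT₁/V₁ = 1.78×8.314×332/21.9 = 224 kPa.
Isobaric: P stays 224 kPa; V/T = const ⇒ T₂ = 474 K, V₂ = 31.3 L.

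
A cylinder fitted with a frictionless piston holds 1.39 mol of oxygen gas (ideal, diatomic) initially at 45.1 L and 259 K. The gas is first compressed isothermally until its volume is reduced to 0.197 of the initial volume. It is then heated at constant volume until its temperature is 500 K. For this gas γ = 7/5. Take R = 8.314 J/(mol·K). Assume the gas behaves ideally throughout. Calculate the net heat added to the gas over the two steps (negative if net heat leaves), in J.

2100 J

P₁ = nRT₁/V₁ = 1.39×8.314×259/45.1 = 66.4 kPa.
Step 1 — Isothermal: T stays 259 K; PV = const ⇒ V₂ = 8.88 L, P₂ = 337 kPa.
ΔU = 0 (ideal gas, T constant).
W = nRT ln(V₂/V₁) = 1.39×8.314×259×ln(0.197) = -4860 J.
Q = ΔU + W = -4860 J.
State after step 1: P = 337 kPa, V = 8.88 L, T = 259 K.
Step 2 — Isochoric: V stays 8.88 L; P/T = const ⇒ T₂ = 500 K, P₂ = 650 kPa.
W = 0 (no volume change).
ΔU = nCvΔT = 1.39×20.8×(500−259) = 6960 J.
Q = ΔU = 6960 J.
Net over both steps: W = -4860 J, Q = 2100 J, ΔU = 6960 J.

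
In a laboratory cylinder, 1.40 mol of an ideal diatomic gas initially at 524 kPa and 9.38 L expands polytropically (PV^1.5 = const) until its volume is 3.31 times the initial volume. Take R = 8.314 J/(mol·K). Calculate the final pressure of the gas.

T₁ = P₁V₁/(nR) = 524×9.38/(1.40×8.314) = 422 K.
Polytropic n=1.5: T₂ = T₁(V₁/V₂)^(n−1) = 422×(0.302)^0.50 = 232 K; P₂ = P₁(V₁/V₂)^n = 87.0 kPa.

87.0 kPa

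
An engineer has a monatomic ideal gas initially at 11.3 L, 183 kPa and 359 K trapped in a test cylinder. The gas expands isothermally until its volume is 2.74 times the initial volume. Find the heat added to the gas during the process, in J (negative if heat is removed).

2080 J

n = P₁V₁/(RT₁) = 183×11.3/(8.314×359) = 0.693 mol.
Isothermal: T stays 359 K; PV = const ⇒ V₂ = 31.0 L, P₂ = 66.8 kPa.
ΔU = 0 (ideal gas, T constant).
W = nRT ln(V₂/V₁) = 0.693×8.314×359×ln(2.74) = 2080 J.
Q = ΔU + W = 2080 J.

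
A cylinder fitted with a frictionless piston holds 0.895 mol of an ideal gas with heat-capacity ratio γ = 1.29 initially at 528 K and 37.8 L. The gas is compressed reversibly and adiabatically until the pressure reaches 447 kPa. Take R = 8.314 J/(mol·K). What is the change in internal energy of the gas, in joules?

5260 J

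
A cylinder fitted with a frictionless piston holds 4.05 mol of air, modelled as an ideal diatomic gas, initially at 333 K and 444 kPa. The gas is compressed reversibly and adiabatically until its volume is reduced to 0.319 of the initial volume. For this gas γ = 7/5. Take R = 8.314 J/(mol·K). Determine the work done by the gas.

-16200 J

V₁ = nRT₁/P₁ = 4.05×8.314×333/444 = 25.3 L.
Adiabatic: TV^(γ−1) = const ⇒ T₂ = 333×(3.13)^0.400 = 526 K; PV^γ = const ⇒ P₂ = 2200 kPa.
ΔU = nCvΔT = 4.05×20.8×(526−333) = 16200 J.
Q = 0 for an adiabatic process, so W = −ΔU = -16200 J.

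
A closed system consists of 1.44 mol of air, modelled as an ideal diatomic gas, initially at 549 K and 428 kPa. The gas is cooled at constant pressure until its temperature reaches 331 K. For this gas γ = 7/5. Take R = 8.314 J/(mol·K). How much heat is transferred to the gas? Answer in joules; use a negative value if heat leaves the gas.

V₁ = nRT₁/P₁ = 1.44×8.314×549/428 = 15.4 L.
Isobaric: P stays 428 kPa; V/T = const ⇒ T₂ = 331 K, V₂ = 9.26 L.
W = PΔV = 428×(9.26−15.4) kPa·L = -2610 J.
ΔU = nCvΔT = 1.44×20.8×(331−549) = -6520 J.
Q = ΔU + W = nCpΔT = -9130 J.

-9130 J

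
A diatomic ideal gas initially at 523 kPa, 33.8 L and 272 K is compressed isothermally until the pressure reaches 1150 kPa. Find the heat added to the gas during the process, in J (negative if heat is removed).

n = P₁V₁/(RT₁) = 523×33.8/(8.314×272) = 7.82 mol.
Isothermal: T stays 272 K; PV = const ⇒ V₂ = 15.4 L, P₂ = 1150 kPa.
ΔU = 0 (ideal gas, T constant).
W = nRT ln(V₂/V₁) = 7.82×8.314×272×ln(0.455) = -13900 J.
Q = ΔU + W = -13900 J.

-13900 J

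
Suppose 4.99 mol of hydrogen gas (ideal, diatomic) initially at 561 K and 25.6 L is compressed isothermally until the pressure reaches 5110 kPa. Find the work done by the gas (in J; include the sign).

P₁ = nRT₁/V₁ = 4.99×8.314×561/25.6 = 909 kPa.
Isothermal: T stays 561 K; PV = const ⇒ V₂ = 4.55 L, P₂ = 5110 kPa.
W = nRT ln(V₂/V₁) = 4.99×8.314×561×ln(0.178) = -40200 J.

-40200 J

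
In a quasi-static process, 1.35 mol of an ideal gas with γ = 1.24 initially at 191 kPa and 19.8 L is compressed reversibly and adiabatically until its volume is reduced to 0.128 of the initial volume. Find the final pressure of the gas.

2440 kPa

T₁ = P₁V₁/(nR) = 191×19.8/(1.35×8.314) = 337 K.
Adiabatic: TV^(γ−1) = const ⇒ T₂ = 337×(7.81)^0.240 = 552 K; PV^γ = const ⇒ P₂ = 2440 kPa.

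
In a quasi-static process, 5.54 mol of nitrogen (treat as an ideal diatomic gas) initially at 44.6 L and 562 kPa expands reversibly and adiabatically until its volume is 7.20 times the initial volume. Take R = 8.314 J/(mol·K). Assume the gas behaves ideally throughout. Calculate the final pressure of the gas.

T₁ = P₁V₁/(nR) = 562×44.6/(5.54×8.314) = 544 K.
Adiabatic: TV^(γ−1) = const ⇒ T₂ = 544×(0.139)^0.400 = 247 K; PV^γ = const ⇒ P₂ = 35.4 kPa.

35.4 kPa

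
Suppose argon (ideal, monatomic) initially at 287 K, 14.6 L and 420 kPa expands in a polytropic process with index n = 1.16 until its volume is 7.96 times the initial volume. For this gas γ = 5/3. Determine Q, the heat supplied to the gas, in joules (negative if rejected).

8230 J

n = P₁V₁/(RT₁) = 420×14.6/(8.314×287) = 2.57 mol.
Polytropic n=1.16: T₂ = T₁(V₁/V₂)^(n−1) = 287×(0.126)^0.16 = 206 K; P₂ = P₁(V₁/V₂)^n = 37.9 kPa.
W = (P₁V₁−P₂V₂)/(n−1) = (420×14.6−37.9×116)/0.16 = 10800 J.
ΔU = nCvΔT = 2.57×12.5×(206−287) = -2600 J.
Q = ΔU + W = 8230 J.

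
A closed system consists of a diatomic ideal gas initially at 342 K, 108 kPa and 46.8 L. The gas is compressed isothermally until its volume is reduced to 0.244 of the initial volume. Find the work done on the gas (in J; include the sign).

n = P₁V₁/(RT₁) = 108×46.8/(8.314×342) = 1.78 mol.
Isothermal: T stays 342 K; PV = const ⇒ V₂ = 11.4 L, P₂ = 443 kPa.
W = nRT ln(V₂/V₁) = 1.78×8.314×342×ln(0.244) = -7130 J.
Work done on the gas = −W_by = 7130 J.

7130 J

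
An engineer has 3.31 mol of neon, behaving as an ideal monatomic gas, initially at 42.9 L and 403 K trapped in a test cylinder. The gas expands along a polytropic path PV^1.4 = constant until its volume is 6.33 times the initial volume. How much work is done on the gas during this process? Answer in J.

P₁ = nRT₁/V₁ = 3.31×8.314×403/42.9 = 259 kPa.
Polytropic n=1.4: T₂ = T₁(V₁/V₂)^(n−1) = 403×(0.158)^0.40 = 193 K; P₂ = P₁(V₁/V₂)^n = 19.5 kPa.
W = (P₁V₁−P₂V₂)/(n−1) = (259×42.9−19.5×272)/0.40 = 14500 J.
Work done on the gas = −W_by = -14500 J.

-14500 J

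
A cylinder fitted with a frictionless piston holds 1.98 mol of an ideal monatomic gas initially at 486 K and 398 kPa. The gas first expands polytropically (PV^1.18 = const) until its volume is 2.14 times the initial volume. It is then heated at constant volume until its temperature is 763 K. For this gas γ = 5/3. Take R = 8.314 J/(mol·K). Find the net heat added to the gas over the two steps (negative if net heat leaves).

V₁ = nRT₁/P₁ = 1.98×8.314×486/398 = 20.1 L.
Step 1 — Polytropic n=1.18: T₂ = T₁(V₁/V₂)^(n−1) = 486×(0.467)^0.18 = 424 K; P₂ = P₁(V₁/V₂)^n = 162 kPa.
W = (P₁V₁−P₂V₂)/(n−1) = (398×20.1−162×43.0)/0.18 = 5690 J.
ΔU = nCvΔT = 1.98×12.5×(424−486) = -1540 J.
Q = ΔU + W = 4150 J.
State after step 1: P = 162 kPa, V = 43.0 L, T = 424 K.
Step 2 — Isochoric: V stays 43.0 L; P/T = const ⇒ T₂ = 763 K, P₂ = 292 kPa.
W = 0 (no volume change).
ΔU = nCvΔT = 1.98×12.5×(763−424) = 8380 J.
Q = ΔU = 8380 J.
Net over both steps: W = 5690 J, Q = 12500 J, ΔU = 6840 J.

12500 J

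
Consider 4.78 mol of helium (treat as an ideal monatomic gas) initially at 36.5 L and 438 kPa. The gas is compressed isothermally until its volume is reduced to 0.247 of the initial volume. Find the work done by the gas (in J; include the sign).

T₁ = P₁V₁/(nR) = 438×36.5/(4.78×8.314) = 402 K.
Isothermal: T stays 402 K; PV = const ⇒ V₂ = 9.02 L, P₂ = 1770 kPa.
W = nRT ln(V₂/V₁) = 4.78×8.314×402×ln(0.247) = -22400 J.

-22400 J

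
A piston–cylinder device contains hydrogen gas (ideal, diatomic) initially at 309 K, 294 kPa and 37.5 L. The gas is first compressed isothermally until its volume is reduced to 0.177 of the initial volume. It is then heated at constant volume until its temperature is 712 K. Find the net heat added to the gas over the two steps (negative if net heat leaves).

16900 J

n = P₁V₁/(RT₁) = 294×37.5/(8.314×309) = 4.29 mol.
Step 1 — Isothermal: T stays 309 K; PV = const ⇒ V₂ = 6.64 L, P₂ = 1660 kPa.
ΔU = 0 (ideal gas, T constant).
W = nRT ln(V₂/V₁) = 4.29×8.314×309×ln(0.177) = -19100 J.
Q = ΔU + W = -19100 J.
State after step 1: P = 1660 kPa, V = 6.64 L, T = 309 K.
Step 2 — Isochoric: V stays 6.64 L; P/T = const ⇒ T₂ = 712 K, P₂ = 3830 kPa.
W = 0 (no volume change).
ΔU = nCvΔT = 4.29×20.8×(712−309) = 35900 J.
Q = ΔU = 35900 J.
Net over both steps: W = -19100 J, Q = 16900 J, ΔU = 35900 J.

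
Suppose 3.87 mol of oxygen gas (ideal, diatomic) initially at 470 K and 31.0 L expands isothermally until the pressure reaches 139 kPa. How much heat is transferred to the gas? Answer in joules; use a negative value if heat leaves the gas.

19000 J

P₁ = nRT₁/V₁ = 3.87×8.314×470/31.0 = 488 kPa.
Isothermal: T stays 470 K; PV = const ⇒ V₂ = 109 L, P₂ = 139 kPa.
ΔU = 0 (ideal gas, T constant).
W = nRT ln(V₂/V₁) = 3.87×8.314×470×ln(3.51) = 19000 J.
Q = ΔU + W = 19000 J.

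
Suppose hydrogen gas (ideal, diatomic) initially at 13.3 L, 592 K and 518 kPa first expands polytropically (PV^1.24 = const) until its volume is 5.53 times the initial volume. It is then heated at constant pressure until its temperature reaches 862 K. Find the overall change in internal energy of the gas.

7860 J

n = P₁V₁/(RT₁) = 518×13.3/(8.314×592) = 1.40 mol.
Step 1 — Polytropic n=1.24: T₂ = T₁(V₁/V₂)^(n−1) = 592×(0.181)^0.24 = 393 K; P₂ = P₁(V₁/V₂)^n = 62.1 kPa.
W = (P₁V₁−P₂V₂)/(n−1) = (518×13.3−62.1×73.5)/0.24 = 9660 J.
ΔU = nCvΔT = 1.40×20.8×(393−592) = -5800 J.
Q = ΔU + W = 3870 J.
State after step 1: P = 62.1 kPa, V = 73.5 L, T = 393 K.
Step 2 — Isobaric: P stays 62.1 kPa; V/T = const ⇒ T₂ = 862 K, V₂ = 161 L.
W = PΔV = 62.1×(161−73.5) kPa·L = 5460 J.
ΔU = nCvΔT = 1.40×20.8×(862−393) = 13700 J.
Q = ΔU + W = nCpΔT = 19100 J.
Net over both steps: W = 15100 J, Q = 23000 J, ΔU = 7860 J.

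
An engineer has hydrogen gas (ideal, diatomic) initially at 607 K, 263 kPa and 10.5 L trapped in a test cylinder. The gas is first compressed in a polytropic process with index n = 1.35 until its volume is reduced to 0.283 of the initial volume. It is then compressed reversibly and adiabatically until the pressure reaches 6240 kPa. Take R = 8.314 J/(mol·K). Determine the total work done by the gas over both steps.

n = P₁V₁/(RT₁) = 263×10.5/(8.314×607) = 0.547 mol.
Step 1 — Polytropic n=1.35: T₂ = T₁(V₁/V₂)^(n−1) = 607×(3.53)^0.35 = 944 K; P₂ = P₁(V₁/V₂)^n = 1450 kPa.
W = (P₁V₁−P₂V₂)/(n−1) = (263×10.5−1450×2.97)/0.35 = -4380 J.
ΔU = nCvΔT = 0.547×20.8×(944−607) = 3840 J.
Q = ΔU + W = -548 J.
State after step 1: P = 1450 kPa, V = 2.97 L, T = 944 K.
Step 2 — Adiabatic: T₂/T₁ = (P₂/P₁)^((γ−1)/γ) ⇒ T₂ = 944×(4.32)^0.286 = 1430 K; V₂ = 1.05 L.
ΔU = nCvΔT = 0.547×20.8×(1430−944) = 5570 J.
Q = 0 for an adiabatic process, so W = −ΔU = -5570 J.
Net over both steps: W = -9950 J, Q = -548 J, ΔU = 9410 J.

-9950 J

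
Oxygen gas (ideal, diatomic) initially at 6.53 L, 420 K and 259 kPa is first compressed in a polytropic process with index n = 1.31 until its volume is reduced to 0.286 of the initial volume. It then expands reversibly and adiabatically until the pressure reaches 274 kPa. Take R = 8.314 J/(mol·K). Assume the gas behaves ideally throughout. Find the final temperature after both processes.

394 K

n = P₁V₁/(RT₁) = 259×6.53/(8.314×420) = 0.484 mol.
Step 1 — Polytropic n=1.31: T₂ = T₁(V₁/V₂)^(n−1) = 420×(3.50)^0.31 = 619 K; P₂ = P₁(V₁/V₂)^n = 1330 kPa.
W = (P₁V₁−P₂V₂)/(n−1) = (259×6.53−1330×1.87)/0.31 = -2590 J.
ΔU = nCvΔT = 0.484×20.8×(619−420) = 2000 J.
Q = ΔU + W = -582 J.
State after step 1: P = 1330 kPa, V = 1.87 L, T = 619 K.
Step 2 — Adiabatic: T₂/T₁ = (P₂/P₁)^((γ−1)/γ) ⇒ T₂ = 619×(0.205)^0.286 = 394 K; V₂ = 5.79 L.
ΔU = nCvΔT = 0.484×20.8×(394−619) = -2270 J.
Q = 0 for an adiabatic process, so W = −ΔU = 2270 J.
Net over both steps: W = -318 J, Q = -582 J, ΔU = -264 J.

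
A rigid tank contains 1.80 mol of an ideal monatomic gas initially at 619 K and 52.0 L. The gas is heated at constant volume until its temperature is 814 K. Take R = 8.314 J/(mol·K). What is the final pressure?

234 kPa

P₁ = nRT₁/V₁ = 1.80×8.314×619/52.0 = 178 kPa.
Isochoric: V stays 52.0 L; P/T = const ⇒ T₂ = 814 K, P₂ = 234 kPa.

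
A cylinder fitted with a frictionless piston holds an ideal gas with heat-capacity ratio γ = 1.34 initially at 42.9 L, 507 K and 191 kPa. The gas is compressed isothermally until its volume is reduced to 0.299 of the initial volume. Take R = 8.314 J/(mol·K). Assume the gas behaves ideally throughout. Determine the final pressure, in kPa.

Isothermal: T stays 507 K; PV = const ⇒ V₂ = 12.8 L, P₂ = 639 kPa.

639 kPa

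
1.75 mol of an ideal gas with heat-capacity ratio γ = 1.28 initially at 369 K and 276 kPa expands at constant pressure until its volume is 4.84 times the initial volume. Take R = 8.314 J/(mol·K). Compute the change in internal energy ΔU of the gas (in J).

V₁ = nRT₁/P₁ = 1.75×8.314×369/276 = 19.5 L.
Isobaric: P stays 276 kPa; V/T = const ⇒ T₂ = 1790 K, V₂ = 94.1 L.
For an ideal gas ΔU = nCvΔT with Cv = R/(γ−1) = 29.7 J/(mol·K).
ΔU = 1.75×29.7×(1790−369) = 73600 J.

73600 J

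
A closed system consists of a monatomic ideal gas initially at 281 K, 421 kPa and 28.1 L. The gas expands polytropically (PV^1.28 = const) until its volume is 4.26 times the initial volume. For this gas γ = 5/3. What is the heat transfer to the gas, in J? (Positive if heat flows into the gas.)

n = P₁V₁/(RT₁) = 421×28.1/(8.314×281) = 5.06 mol.
Polytropic n=1.28: T₂ = T₁(V₁/V₂)^(n−1) = 281×(0.235)^0.28 = 187 K; P₂ = P₁(V₁/V₂)^n = 65.9 kPa.
W = (P₁V₁−P₂V₂)/(n−1) = (421×28.1−65.9×120)/0.28 = 14100 J.
ΔU = nCvΔT = 5.06×12.5×(187−281) = -5920 J.
Q = ΔU + W = 8170 J.

8170 J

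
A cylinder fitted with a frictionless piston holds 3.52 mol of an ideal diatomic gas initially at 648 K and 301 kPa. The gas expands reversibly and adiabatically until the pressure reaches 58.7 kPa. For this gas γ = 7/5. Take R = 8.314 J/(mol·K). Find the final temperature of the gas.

V₁ = nRT₁/P₁ = 3.52×8.314×648/301 = 63.0 L.
Adiabatic: T₂/T₁ = (P₂/P₁)^((γ−1)/γ) ⇒ T₂ = 648×(0.195)^0.286 = 406 K; V₂ = 203 L.

406 K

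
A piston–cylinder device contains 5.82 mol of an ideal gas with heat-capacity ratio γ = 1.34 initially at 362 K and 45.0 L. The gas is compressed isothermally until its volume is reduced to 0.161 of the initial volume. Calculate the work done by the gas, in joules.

-32000 J

P₁ = nRT₁/V₁ = 5.82×8.314×362/45.0 = 389 kPa.
Isothermal: T stays 362 K; PV = const ⇒ V₂ = 7.25 L, P₂ = 2420 kPa.
W = nRT ln(V₂/V₁) = 5.82×8.314×362×ln(0.161) = -32000 J.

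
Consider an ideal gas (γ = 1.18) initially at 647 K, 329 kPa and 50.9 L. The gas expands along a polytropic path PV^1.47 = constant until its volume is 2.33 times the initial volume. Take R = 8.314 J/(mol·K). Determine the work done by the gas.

11700 J

n = P₁V₁/(RT₁) = 329×50.9/(8.314×647) = 3.11 mol.
Polytropic n=1.47: T₂ = T₁(V₁/V₂)^(n−1) = 647×(0.429)^0.47 = 435 K; P₂ = P₁(V₁/V₂)^n = 94.9 kPa.
W = (P₁V₁−P₂V₂)/(n−1) = (329×50.9−94.9×119)/0.47 = 11700 J.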